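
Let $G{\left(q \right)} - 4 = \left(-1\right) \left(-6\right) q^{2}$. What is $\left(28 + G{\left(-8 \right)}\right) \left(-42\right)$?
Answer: $-17472$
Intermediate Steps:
$G{\left(q \right)} = 4 + 6 q^{2}$ ($G{\left(q \right)} = 4 + \left(-1\right) \left(-6\right) q^{2} = 4 + 6 q^{2}$)
$\left(28 + G{\left(-8 \right)}\right) \left(-42\right) = \left(28 + \left(4 + 6 \left(-8\right)^{2}\right)\right) \left(-42\right) = \left(28 + \left(4 + 6 \cdot 64\right)\right) \left(-42\right) = \left(28 + \left(4 + 384\right)\right) \left(-42\right) = \left(28 + 388\right) \left(-42\right) = 416 \left(-42\right) = -17472$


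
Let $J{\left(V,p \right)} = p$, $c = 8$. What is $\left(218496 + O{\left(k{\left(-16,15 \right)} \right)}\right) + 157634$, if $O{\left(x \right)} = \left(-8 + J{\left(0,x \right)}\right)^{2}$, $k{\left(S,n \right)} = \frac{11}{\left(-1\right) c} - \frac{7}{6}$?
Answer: $\frac{216714889}{576} \approx 3.7624 \cdot 10^{5}$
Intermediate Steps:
$k{\left(S,n \right)} = - \frac{61}{24}$ ($k{\left(S,n \right)} = \frac{11}{\left(-1\right) 8} - \frac{7}{6} = \frac{11}{-8} - \frac{7}{6} = 11 \left(- \frac{1}{8}\right) - \frac{7}{6} = - \frac{11}{8} - \frac{7}{6} = - \frac{61}{24}$)
$O{\left(x \right)} = \left(-8 + x\right)^{2}$
$\left(218496 + O{\left(k{\left(-16,15 \right)} \right)}\right) + 157634 = \left(218496 + \left(-8 - \frac{61}{24}\right)^{2}\right) + 157634 = \left(218496 + \left(- \frac{253}{24}\right)^{2}\right) + 157634 = \left(218496 + \frac{64009}{576}\right) + 157634 = \frac{125917705}{576} + 157634 = \frac{216714889}{576}$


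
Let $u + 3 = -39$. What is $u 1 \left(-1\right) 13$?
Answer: $546$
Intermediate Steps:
$u = -42$ ($u = -3 - 39 = -42$)
$u 1 \left(-1\right) 13 = - 42 \cdot 1 \left(-1\right) 13 = \left(-42\right) \left(-1\right) 13 = 42 \cdot 13 = 546$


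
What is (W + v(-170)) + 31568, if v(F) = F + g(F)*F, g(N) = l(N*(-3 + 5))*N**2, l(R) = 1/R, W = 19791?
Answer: 65639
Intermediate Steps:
g(N) = N/2 (g(N) = N**2/((N*(-3 + 5))) = N**2/((N*2)) = N**2/((2*N)) = (1/(2*N))*N**2 = N/2)
v(F) = F + F**2/2 (v(F) = F + (F/2)*F = F + F**2/2)
(W + v(-170)) + 31568 = (19791 + (1/2)*(-170)*(2 - 170)) + 31568 = (19791 + (1/2)*(-170)*(-168)) + 31568 = (19791 + 14280) + 31568 = 34071 + 31568 = 65639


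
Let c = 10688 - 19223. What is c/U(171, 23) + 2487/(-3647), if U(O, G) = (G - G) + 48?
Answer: -10415507/58352 ≈ -178.49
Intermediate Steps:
U(O, G) = 48 (U(O, G) = 0 + 48 = 48)
c = -8535
c/U(171, 23) + 2487/(-3647) = -8535/48 + 2487/(-3647) = -8535*1/48 + 2487*(-1/3647) = -2845/16 - 2487/3647 = -10415507/58352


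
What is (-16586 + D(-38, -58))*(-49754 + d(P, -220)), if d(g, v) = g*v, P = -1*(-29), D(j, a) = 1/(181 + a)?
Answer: 114517682318/123 ≈ 9.3104e+8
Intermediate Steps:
P = 29
(-16586 + D(-38, -58))*(-49754 + d(P, -220)) = (-16586 + 1/(181 - 58))*(-49754 + 29*(-220)) = (-16586 + 1/123)*(-49754 - 6380) = (-16586 + 1/123)*(-56134) = -2040077/123*(-56134) = 114517682318/123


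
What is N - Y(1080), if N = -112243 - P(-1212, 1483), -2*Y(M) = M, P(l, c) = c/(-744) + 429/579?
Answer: -16039477349/143592 ≈ -1.1170e+5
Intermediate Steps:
P(l, c) = 143/193 - c/744 (P(l, c) = c*(-1/744) + 429*(1/579) = -c/744 + 143/193 = 143/193 - c/744)
Y(M) = -M/2
N = -16117017029/143592 (N = -112243 - (143/193 - 1/744*1483) = -112243 - (143/193 - 1483/744) = -112243 - 1*(-179827/143592) = -112243 + 179827/143592 = -16117017029/143592 ≈ -1.1224e+5)
N - Y(1080) = -16117017029/143592 - (-1)*1080/2 = -16117017029/143592 - 1*(-540) = -16117017029/143592 + 540 = -16039477349/143592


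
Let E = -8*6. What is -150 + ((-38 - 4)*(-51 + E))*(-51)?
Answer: -212208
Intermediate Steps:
E = -48
-150 + ((-38 - 4)*(-51 + E))*(-51) = -150 + ((-38 - 4)*(-51 - 48))*(-51) = -150 - 42*(-99)*(-51) = -150 + 4158*(-51) = -150 - 212058 = -212208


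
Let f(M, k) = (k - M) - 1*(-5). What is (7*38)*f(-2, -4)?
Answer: 798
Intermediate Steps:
f(M, k) = 5 + k - M (f(M, k) = (k - M) + 5 = 5 + k - M)
(7*38)*f(-2, -4) = (7*38)*(5 - 4 - 1*(-2)) = 266*(5 - 4 + 2) = 266*3 = 798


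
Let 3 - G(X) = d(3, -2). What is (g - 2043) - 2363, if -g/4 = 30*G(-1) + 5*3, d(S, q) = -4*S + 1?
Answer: -6146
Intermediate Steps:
d(S, q) = 1 - 4*S
G(X) = 14 (G(X) = 3 - (1 - 4*3) = 3 - (1 - 12) = 3 - 1*(-11) = 3 + 11 = 14)
g = -1740 (g = -4*(30*14 + 5*3) = -4*(420 + 15) = -4*435 = -1740)
(g - 2043) - 2363 = (-1740 - 2043) - 2363 = -3783 - 2363 = -6146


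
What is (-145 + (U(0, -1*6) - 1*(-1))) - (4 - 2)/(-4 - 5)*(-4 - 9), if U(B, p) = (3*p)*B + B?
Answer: -1322/9 ≈ -146.89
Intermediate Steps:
U(B, p) = B + 3*B*p (U(B, p) = 3*B*p + B = B + 3*B*p)
(-145 + (U(0, -1*6) - 1*(-1))) - (4 - 2)/(-4 - 5)*(-4 - 9) = (-145 + (0*(1 + 3*(-1*6)) - 1*(-1))) - (4 - 2)/(-4 - 5)*(-4 - 9) = (-145 + (0*(1 + 3*(-6)) + 1)) - 2/(-9)*(-13) = (-145 + (0*(1 - 18) + 1)) - 2*(-1/9)*(-13) = (-145 + (0*(-17) + 1)) - (-2)*(-13)/9 = (-145 + (0 + 1)) - 1*26/9 = (-145 + 1) - 26/9 = -144 - 26/9 = -1322/9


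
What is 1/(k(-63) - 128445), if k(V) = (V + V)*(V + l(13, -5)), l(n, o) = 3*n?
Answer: -1/125421 ≈ -7.9731e-6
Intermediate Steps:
k(V) = 2*V*(39 + V) (k(V) = (V + V)*(V + 3*13) = (2*V)*(V + 39) = (2*V)*(39 + V) = 2*V*(39 + V))
1/(k(-63) - 128445) = 1/(2*(-63)*(39 - 63) - 128445) = 1/(2*(-63)*(-24) - 128445) = 1/(3024 - 128445) = 1/(-125421) = -1/125421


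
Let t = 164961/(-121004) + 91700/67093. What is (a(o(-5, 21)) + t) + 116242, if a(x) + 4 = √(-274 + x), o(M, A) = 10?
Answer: 5583909559627/48038588 + 2*I*√66 ≈ 1.1624e+5 + 16.248*I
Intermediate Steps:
a(x) = -4 + √(-274 + x)
t = 167683/48038588 (t = 164961*(-1/121004) + 91700*(1/67093) = -164961/121004 + 91700/67093 = 167683/48038588 ≈ 0.0034906)
(a(o(-5, 21)) + t) + 116242 = ((-4 + √(-274 + 10)) + 167683/48038588) + 116242 = ((-4 + √(-264)) + 167683/48038588) + 116242 = ((-4 + 2*I*√66) + 167683/48038588) + 116242 = (-191986669/48038588 + 2*I*√66) + 116242 = 5583909559627/48038588 + 2*I*√66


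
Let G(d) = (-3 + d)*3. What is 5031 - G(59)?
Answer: 4863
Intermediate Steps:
G(d) = -9 + 3*d
5031 - G(59) = 5031 - (-9 + 3*59) = 5031 - (-9 + 177) = 5031 - 1*168 = 5031 - 168 = 4863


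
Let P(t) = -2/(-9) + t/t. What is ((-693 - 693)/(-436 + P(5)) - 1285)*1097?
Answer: -786036701/559 ≈ -1.4061e+6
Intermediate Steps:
P(t) = 11/9 (P(t) = -2*(-⅑) + 1 = 2/9 + 1 = 11/9)
((-693 - 693)/(-436 + P(5)) - 1285)*1097 = ((-693 - 693)/(-436 + 11/9) - 1285)*1097 = (-1386/(-3913/9) - 1285)*1097 = (-1386*(-9/3913) - 1285)*1097 = (1782/559 - 1285)*1097 = -716533/559*1097 = -786036701/559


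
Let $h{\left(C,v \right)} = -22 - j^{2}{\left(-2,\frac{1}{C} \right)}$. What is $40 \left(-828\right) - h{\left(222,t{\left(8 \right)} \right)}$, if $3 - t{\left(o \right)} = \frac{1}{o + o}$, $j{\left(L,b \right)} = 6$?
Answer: $-33062$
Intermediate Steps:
$t{\left(o \right)} = 3 - \frac{1}{2 o}$ ($t{\left(o \right)} = 3 - \frac{1}{o + o} = 3 - \frac{1}{2 o}$)
$h{\left(C,v \right)} = -58$ ($h{\left(C,v \right)} = -22 - 6^{2} = -22 - 36 = -58$)
$40 \left(-828\right) - h{\left(222,t{\left(8 \right)} \right)} = 40 \left(-828\right) - -58 = -33120 + 58 = -33062$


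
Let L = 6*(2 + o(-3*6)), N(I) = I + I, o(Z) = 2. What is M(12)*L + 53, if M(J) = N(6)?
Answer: 341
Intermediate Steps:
N(I) = 2*I
M(J) = 12 (M(J) = 2*6 = 12)
L = 24 (L = 6*(2 + 2) = 6*4 = 24)
M(12)*L + 53 = 12*24 + 53 = 288 + 53 = 341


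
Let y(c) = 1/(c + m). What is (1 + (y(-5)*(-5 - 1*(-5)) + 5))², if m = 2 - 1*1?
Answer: 36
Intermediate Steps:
m = 1 (m = 2 - 1 = 1)
y(c) = 1/(1 + c) (y(c) = 1/(c + 1) = 1/(1 + c))
(1 + (y(-5)*(-5 - 1*(-5)) + 5))² = (1 + ((-5 - 1*(-5))/(1 - 5) + 5))² = (1 + ((-5 + 5)/(-4) + 5))² = (1 + (-¼*0 + 5))² = (1 + (0 + 5))² = (1 + 5)² = 6² = 36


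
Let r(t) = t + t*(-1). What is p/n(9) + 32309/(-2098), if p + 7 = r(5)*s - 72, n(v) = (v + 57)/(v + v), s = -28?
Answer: -852625/23078 ≈ -36.945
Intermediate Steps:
r(t) = 0 (r(t) = t - t = 0)
n(v) = (57 + v)/(2*v) (n(v) = (57 + v)/((2*v)) = (57 + v)*(1/(2*v)) = (57 + v)/(2*v))
p = -79 (p = -7 + (0*(-28) - 72) = -7 + (0 - 72) = -7 - 72 = -79)
p/n(9) + 32309/(-2098) = -79*18/(57 + 9) + 32309/(-2098) = -79/((½)*(⅑)*66) + 32309*(-1/2098) = -79/11/3 - 32309/2098 = -79*3/11 - 32309/2098 = -237/11 - 32309/2098 = -852625/23078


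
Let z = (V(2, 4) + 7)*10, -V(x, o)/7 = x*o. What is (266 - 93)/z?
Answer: -173/490 ≈ -0.35306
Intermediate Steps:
V(x, o) = -7*o*x (V(x, o) = -7*x*o = -7*o*x)
z = -490 (z = (-7*4*2 + 7)*10 = (-56 + 7)*10 = -49*10 = -490)
(266 - 93)/z = (266 - 93)/(-490) = 173*(-1/490) = -173/490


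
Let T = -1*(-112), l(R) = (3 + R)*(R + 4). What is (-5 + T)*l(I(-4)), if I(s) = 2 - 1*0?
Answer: 3210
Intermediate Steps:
I(s) = 2 (I(s) = 2 + 0 = 2)
l(R) = (3 + R)*(4 + R)
T = 112
(-5 + T)*l(I(-4)) = (-5 + 112)*(12 + 2² + 7*2) = 107*(12 + 4 + 14) = 107*30 = 3210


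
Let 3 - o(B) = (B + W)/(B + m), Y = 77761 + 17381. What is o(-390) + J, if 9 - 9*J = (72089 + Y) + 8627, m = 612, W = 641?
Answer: -13011581/666 ≈ -19537.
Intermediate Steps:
Y = 95142
o(B) = 3 - (641 + B)/(612 + B) (o(B) = 3 - (B + 641)/(B + 612) = 3 - (641 + B)/(612 + B))
J = -175849/9 (J = 1 - ((72089 + 95142) + 8627)/9 = 1 - (167231 + 8627)/9 = 1 - ⅑*175858 = 1 - 175858/9 = -175849/9 ≈ -19539.)
o(-390) + J = (1195 + 2*(-390))/(612 - 390) - 175849/9 = (1195 - 780)/222 - 175849/9 = (1/222)*415 - 175849/9 = 415/222 - 175849/9 = -13011581/666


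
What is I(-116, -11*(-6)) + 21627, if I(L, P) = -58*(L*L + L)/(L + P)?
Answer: 185507/5 ≈ 37101.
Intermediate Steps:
I(L, P) = -58*(L + L²)/(L + P) (I(L, P) = -58*(L² + L)/(L + P) = -58*(L + L²)/(L + P))
I(-116, -11*(-6)) + 21627 = -58*(-116)*(1 - 116)/(-116 - 11*(-6)) + 21627 = -58*(-116)*(-115)/(-116 + 66) + 21627 = -58*(-116)*(-115)/(-50) + 21627 = -58*(-116)*(-1/50)*(-115) + 21627 = 77372/5 + 21627 = 185507/5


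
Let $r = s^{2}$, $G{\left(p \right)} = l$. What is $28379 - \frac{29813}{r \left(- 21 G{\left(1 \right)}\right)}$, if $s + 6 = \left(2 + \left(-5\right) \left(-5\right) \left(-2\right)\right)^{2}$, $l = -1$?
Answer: $\frac{449591805889}{15842412} \approx 28379.0$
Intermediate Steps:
$G{\left(p \right)} = -1$
$s = 2298$ ($s = -6 + \left(2 + \left(-5\right) \left(-5\right) \left(-2\right)\right)^{2} = -6 + \left(2 + 25 \left(-2\right)\right)^{2} = -6 + \left(2 - 50\right)^{2} = -6 + \left(-48\right)^{2} = -6 + 2304 = 2298$)
$r = 5280804$ ($r = 2298^{2} = 5280804$)
$28379 - \frac{29813}{r \left(- 21 G{\left(1 \right)}\right)} = 28379 - \frac{29813}{5280804 \left(\left(-21\right) \left(-1\right)\right)} = 28379 - \frac{29813}{5280804 \cdot 21} = 28379 - \frac{29813}{110896884} = 28379 - 29813 \cdot \frac{1}{110896884} = 28379 - \frac{4259}{15842412} = \frac{449591805889}{15842412}$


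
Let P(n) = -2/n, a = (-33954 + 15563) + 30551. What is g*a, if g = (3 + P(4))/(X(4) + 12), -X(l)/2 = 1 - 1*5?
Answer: 1520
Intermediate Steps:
a = 12160 (a = -18391 + 30551 = 12160)
X(l) = 8 (X(l) = -2*(1 - 1*5) = -2*(1 - 5) = -2*(-4) = 8)
g = 1/8 (g = (3 - 2/4)/(8 + 12) = (3 - 2*1/4)/20 = (3 - 1/2)*(1/20) = (5/2)*(1/20) = 1/8 ≈ 0.12500)
g*a = (1/8)*12160 = 1520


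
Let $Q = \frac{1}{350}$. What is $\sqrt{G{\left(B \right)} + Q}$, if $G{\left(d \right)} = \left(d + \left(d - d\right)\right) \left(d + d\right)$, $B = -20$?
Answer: $\frac{\sqrt{3920014}}{70} \approx 28.284$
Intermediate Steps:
$G{\left(d \right)} = 2 d^{2}$ ($G{\left(d \right)} = \left(d + 0\right) 2 d = d 2 d = 2 d^{2}$)
$Q = \frac{1}{350} \approx 0.0028571$
$\sqrt{G{\left(B \right)} + Q} = \sqrt{2 \left(-20\right)^{2} + \frac{1}{350}} = \sqrt{2 \cdot 400 + \frac{1}{350}} = \sqrt{800 + \frac{1}{350}} = \sqrt{\frac{280001}{350}} = \frac{\sqrt{3920014}}{70}$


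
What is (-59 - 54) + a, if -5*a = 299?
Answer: -864/5 ≈ -172.80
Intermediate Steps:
a = -299/5 (a = -⅕*299 = -299/5 ≈ -59.800)
(-59 - 54) + a = (-59 - 54) - 299/5 = -113 - 299/5 = -864/5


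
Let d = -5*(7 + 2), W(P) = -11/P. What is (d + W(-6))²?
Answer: 67081/36 ≈ 1863.4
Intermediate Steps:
d = -45 (d = -5*9 = -45)
(d + W(-6))² = (-45 - 11/(-6))² = (-45 - 11*(-⅙))² = (-45 + 11/6)² = (-259/6)² = 67081/36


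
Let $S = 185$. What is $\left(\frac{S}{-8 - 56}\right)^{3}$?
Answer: $- \frac{6331625}{262144} \approx -24.153$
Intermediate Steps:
$\left(\frac{S}{-8 - 56}\right)^{3} = \left(\frac{185}{-8 - 56}\right)^{3} = \left(\frac{185}{-64}\right)^{3} = \left(185 \left(- \frac{1}{64}\right)\right)^{3} = \left(- \frac{185}{64}\right)^{3} = - \frac{6331625}{262144}$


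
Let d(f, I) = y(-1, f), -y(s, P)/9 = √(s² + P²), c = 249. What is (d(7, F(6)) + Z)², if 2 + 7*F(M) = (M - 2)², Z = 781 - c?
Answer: 287074 - 47880*√2 ≈ 2.1936e+5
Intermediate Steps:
Z = 532 (Z = 781 - 1*249 = 781 - 249 = 532)
F(M) = -2/7 + (-2 + M)²/7 (F(M) = -2/7 + (M - 2)²/7 = -2/7 + (-2 + M)²/7)
y(s, P) = -9*√(P² + s²) (y(s, P) = -9*√(s² + P²) = -9*√(P² + s²))
d(f, I) = -9*√(1 + f²) (d(f, I) = -9*√(f² + (-1)²) = -9*√(f² + 1) = -9*√(1 + f²))
(d(7, F(6)) + Z)² = (-9*√(1 + 7²) + 532)² = (-9*√(1 + 49) + 532)² = (-45*√2 + 532)² = (532 - 45*√2)²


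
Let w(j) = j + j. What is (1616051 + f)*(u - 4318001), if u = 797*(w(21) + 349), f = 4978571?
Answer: -26420522120628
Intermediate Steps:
w(j) = 2*j
u = 311627 (u = 797*(2*21 + 349) = 797*(42 + 349) = 797*391 = 311627)
(1616051 + f)*(u - 4318001) = (1616051 + 4978571)*(311627 - 4318001) = 6594622*(-4006374) = -26420522120628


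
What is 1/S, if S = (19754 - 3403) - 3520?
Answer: 1/12831 ≈ 7.7936e-5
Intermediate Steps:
S = 12831 (S = 16351 - 3520 = 12831)
1/S = 1/12831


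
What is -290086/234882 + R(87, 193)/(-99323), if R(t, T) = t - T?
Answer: -14393657143/11664592443 ≈ -1.2340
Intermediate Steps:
-290086/234882 + R(87, 193)/(-99323) = -290086/234882 + (87 - 1*193)/(-99323) = -290086*1/234882 + (87 - 193)*(-1/99323) = -145043/117441 - 106*(-1/99323) = -145043/117441 + 106/99323 = -14393657143/11664592443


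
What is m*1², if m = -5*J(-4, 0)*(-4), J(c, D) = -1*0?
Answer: 0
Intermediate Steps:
J(c, D) = 0
m = 0 (m = -5*0*(-4) = 0*(-4) = 0)
m*1² = 0*1² = 0*1 = 0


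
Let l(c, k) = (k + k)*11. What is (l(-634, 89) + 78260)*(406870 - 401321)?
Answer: 445129682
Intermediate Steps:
l(c, k) = 22*k (l(c, k) = (2*k)*11 = 22*k)
(l(-634, 89) + 78260)*(406870 - 401321) = (22*89 + 78260)*(406870 - 401321) = (1958 + 78260)*5549 = 80218*5549 = 445129682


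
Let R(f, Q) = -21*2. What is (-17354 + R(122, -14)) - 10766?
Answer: -28162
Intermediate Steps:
R(f, Q) = -42
(-17354 + R(122, -14)) - 10766 = (-17354 - 42) - 10766 = -17396 - 10766 = -28162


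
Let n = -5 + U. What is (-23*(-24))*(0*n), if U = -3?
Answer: 0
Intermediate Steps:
n = -8 (n = -5 - 3 = -8)
(-23*(-24))*(0*n) = (-23*(-24))*(0*(-8)) = 552*0 = 0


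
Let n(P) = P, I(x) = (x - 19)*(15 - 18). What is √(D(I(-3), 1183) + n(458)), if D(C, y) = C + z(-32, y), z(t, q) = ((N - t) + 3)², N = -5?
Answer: 4*√89 ≈ 37.736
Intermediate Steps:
z(t, q) = (-2 - t)² (z(t, q) = ((-5 - t) + 3)² = (-2 - t)²)
I(x) = 57 - 3*x (I(x) = (-19 + x)*(-3) = 57 - 3*x)
D(C, y) = 900 + C (D(C, y) = C + (2 - 32)² = C + (-30)² = C + 900 = 900 + C)
√(D(I(-3), 1183) + n(458)) = √((900 + (57 - 3*(-3))) + 458) = √((900 + (57 + 9)) + 458) = √((900 + 66) + 458) = √(966 + 458) = √1424 = 4*√89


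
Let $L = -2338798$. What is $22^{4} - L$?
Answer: $2573054$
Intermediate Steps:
$22^{4} - L = 22^{4} - -2338798 = 234256 + 2338798 = 2573054$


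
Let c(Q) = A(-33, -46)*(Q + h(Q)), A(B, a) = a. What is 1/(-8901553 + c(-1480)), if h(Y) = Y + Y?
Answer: -1/8697313 ≈ -1.1498e-7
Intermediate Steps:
h(Y) = 2*Y
c(Q) = -138*Q (c(Q) = -46*(Q + 2*Q) = -138*Q)
1/(-8901553 + c(-1480)) = 1/(-8901553 - 138*(-1480)) = 1/(-8901553 + 204240) = 1/(-8697313) = -1/8697313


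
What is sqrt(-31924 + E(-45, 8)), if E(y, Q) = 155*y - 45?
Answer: 4*I*sqrt(2434) ≈ 197.34*I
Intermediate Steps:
E(y, Q) = -45 + 155*y
sqrt(-31924 + E(-45, 8)) = sqrt(-31924 + (-45 + 155*(-45))) = sqrt(-31924 + (-45 - 6975)) = sqrt(-31924 - 7020) = sqrt(-38944) = 4*I*sqrt(2434)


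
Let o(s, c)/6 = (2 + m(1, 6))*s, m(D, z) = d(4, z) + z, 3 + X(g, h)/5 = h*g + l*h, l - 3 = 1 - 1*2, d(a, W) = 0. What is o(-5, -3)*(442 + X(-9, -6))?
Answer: -152880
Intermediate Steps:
l = 2 (l = 3 + (1 - 1*2) = 3 + (1 - 2) = 3 - 1 = 2)
X(g, h) = -15 + 10*h + 5*g*h (X(g, h) = -15 + 5*(h*g + 2*h) = -15 + 5*(g*h + 2*h) = -15 + 5*(2*h + g*h) = -15 + (10*h + 5*g*h) = -15 + 10*h + 5*g*h)
m(D, z) = z (m(D, z) = 0 + z = z)
o(s, c) = 48*s (o(s, c) = 6*((2 + 6)*s) = 6*(8*s) = 48*s)
o(-5, -3)*(442 + X(-9, -6)) = (48*(-5))*(442 + (-15 + 10*(-6) + 5*(-9)*(-6))) = -240*(442 + (-15 - 60 + 270)) = -240*(442 + 195) = -240*637 = -152880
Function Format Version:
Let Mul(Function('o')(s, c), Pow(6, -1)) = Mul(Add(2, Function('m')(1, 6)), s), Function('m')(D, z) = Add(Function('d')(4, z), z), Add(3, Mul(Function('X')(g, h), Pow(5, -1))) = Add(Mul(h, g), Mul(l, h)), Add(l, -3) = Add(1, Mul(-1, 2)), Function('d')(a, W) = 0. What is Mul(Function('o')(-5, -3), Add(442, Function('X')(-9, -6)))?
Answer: -152880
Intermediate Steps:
l = 2 (l = Add(3, Add(1, Mul(-1, 2))) = Add(3, Add(1, -2)) = Add(3, -1) = 2)
Function('X')(g, h) = Add(-15, Mul(10, h), Mul(5, g, h)) (Function('X')(g, h) = Add(-15, Mul(5, Add(Mul(h, g), Mul(2, h)))) = Add(-15, Mul(5, Add(Mul(g, h), Mul(2, h)))) = Add(-15, Mul(5, Add(Mul(2, h), Mul(g, h)))) = Add(-15, Add(Mul(10, h), Mul(5, g, h))) = Add(-15, Mul(10, h), Mul(5, g, h)))
Function('m')(D, z) = z (Function('m')(D, z) = Add(0, z) = z)
Function('o')(s, c) = Mul(48, s) (Function('o')(s, c) = Mul(6, Mul(Add(2, 6), s)) = Mul(6, Mul(8, s)) = Mul(48, s))
Mul(Function('o')(-5, -3), Add(442, Function('X')(-9, -6))) = Mul(Mul(48, -5), Add(442, Add(-15, Mul(10, -6), Mul(5, -9, -6)))) = Mul(-240, Add(442, Add(-15, -60, 270))) = Mul(-240, Add(442, 195)) = Mul(-240, 637) = -152880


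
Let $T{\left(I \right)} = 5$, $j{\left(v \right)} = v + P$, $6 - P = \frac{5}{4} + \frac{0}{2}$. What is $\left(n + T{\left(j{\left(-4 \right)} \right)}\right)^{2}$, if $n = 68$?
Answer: $5329$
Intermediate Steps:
$P = \frac{19}{4}$ ($P = 6 - \left(\frac{5}{4} + \frac{0}{2}\right) = 6 - \left(5 \cdot \frac{1}{4} + 0 \cdot \frac{1}{2}\right) = 6 - \left(\frac{5}{4} + 0\right) = 6 - \frac{5}{4} = \frac{19}{4} \approx 4.75$)
$j{\left(v \right)} = \frac{19}{4} + v$ ($j{\left(v \right)} = v + \frac{19}{4} = \frac{19}{4} + v$)
$\left(n + T{\left(j{\left(-4 \right)} \right)}\right)^{2} = \left(68 + 5\right)^{2} = 73^{2} = 5329$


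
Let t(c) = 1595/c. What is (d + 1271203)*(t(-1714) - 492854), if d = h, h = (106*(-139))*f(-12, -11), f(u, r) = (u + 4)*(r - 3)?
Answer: 320165743795755/1714 ≈ 1.8679e+11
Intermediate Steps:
f(u, r) = (-3 + r)*(4 + u) (f(u, r) = (4 + u)*(-3 + r) = (-3 + r)*(4 + u))
h = -1650208 (h = (106*(-139))*(-12 - 3*(-12) + 4*(-11) - 11*(-12)) = -14734*(-12 + 36 - 44 + 132) = -14734*112 = -1650208)
d = -1650208
(d + 1271203)*(t(-1714) - 492854) = (-1650208 + 1271203)*(1595/(-1714) - 492854) = -379005*(1595*(-1/1714) - 492854) = -379005*(-1595/1714 - 492854) = -379005*(-844753351/1714) = 320165743795755/1714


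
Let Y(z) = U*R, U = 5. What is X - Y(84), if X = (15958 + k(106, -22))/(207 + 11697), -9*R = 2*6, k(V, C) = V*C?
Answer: 46493/5952 ≈ 7.8113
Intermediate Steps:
k(V, C) = C*V
R = -4/3 (R = -2*6/9 = -1/9*12 = -4/3 ≈ -1.3333)
Y(z) = -20/3 (Y(z) = 5*(-4/3) = -20/3)
X = 2271/1984 (X = (15958 - 22*106)/(207 + 11697) = (15958 - 2332)/11904 = 13626*(1/11904) = 2271/1984 ≈ 1.1447)
X - Y(84) = 2271/1984 - 1*(-20/3) = 2271/1984 + 20/3 = 46493/5952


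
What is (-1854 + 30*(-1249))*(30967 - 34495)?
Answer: 138735072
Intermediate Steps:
(-1854 + 30*(-1249))*(30967 - 34495) = (-1854 - 37470)*(-3528) = -39324*(-3528) = 138735072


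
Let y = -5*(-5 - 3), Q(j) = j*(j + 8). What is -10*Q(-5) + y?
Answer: 190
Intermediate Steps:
Q(j) = j*(8 + j)
y = 40 (y = -5*(-8) = 40)
-10*Q(-5) + y = -(-50)*(8 - 5) + 40 = -(-50)*3 + 40 = -10*(-15) + 40 = 150 + 40 = 190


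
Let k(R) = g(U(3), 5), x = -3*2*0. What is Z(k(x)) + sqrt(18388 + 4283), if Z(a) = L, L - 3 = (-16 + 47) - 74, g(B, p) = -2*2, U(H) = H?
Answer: -40 + 3*sqrt(2519) ≈ 110.57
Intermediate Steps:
x = 0 (x = -6*0 = 0)
g(B, p) = -4
k(R) = -4
L = -40 (L = 3 + ((-16 + 47) - 74) = 3 + (31 - 74) = 3 - 43 = -40)
Z(a) = -40
Z(k(x)) + sqrt(18388 + 4283) = -40 + sqrt(18388 + 4283) = -40 + sqrt(22671) = -40 + 3*sqrt(2519)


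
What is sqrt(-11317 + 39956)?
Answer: sqrt(28639) ≈ 169.23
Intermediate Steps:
sqrt(-11317 + 39956) = sqrt(28639)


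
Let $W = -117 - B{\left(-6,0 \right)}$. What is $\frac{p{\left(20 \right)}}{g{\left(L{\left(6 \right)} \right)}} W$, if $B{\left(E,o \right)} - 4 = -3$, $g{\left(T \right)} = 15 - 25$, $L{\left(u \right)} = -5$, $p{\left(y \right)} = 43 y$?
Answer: $10148$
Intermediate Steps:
$g{\left(T \right)} = -10$ ($g{\left(T \right)} = 15 - 25 = -10$)
$B{\left(E,o \right)} = 1$ ($B{\left(E,o \right)} = 4 - 3 = 1$)
$W = -118$ ($W = -117 - 1 = -118$)
$\frac{p{\left(20 \right)}}{g{\left(L{\left(6 \right)} \right)}} W = \frac{43 \cdot 20}{-10} \left(-118\right) = 860 \left(- \frac{1}{10}\right) \left(-118\right) = \left(-86\right) \left(-118\right) = 10148$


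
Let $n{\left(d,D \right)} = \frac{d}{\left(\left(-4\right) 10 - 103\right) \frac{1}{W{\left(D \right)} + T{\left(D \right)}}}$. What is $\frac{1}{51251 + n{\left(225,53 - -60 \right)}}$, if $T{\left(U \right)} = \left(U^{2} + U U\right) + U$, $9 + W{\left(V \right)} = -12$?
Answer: $\frac{13}{142013} \approx 9.1541 \cdot 10^{-5}$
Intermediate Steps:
$W{\left(V \right)} = -21$ ($W{\left(V \right)} = -9 - 12 = -21$)
$T{\left(U \right)} = U + 2 U^{2}$ ($T{\left(U \right)} = \left(U^{2} + U^{2}\right) + U = 2 U^{2} + U = U + 2 U^{2}$)
$n{\left(d,D \right)} = d \left(\frac{21}{143} - \frac{D \left(1 + 2 D\right)}{143}\right)$ ($n{\left(d,D \right)} = \frac{d}{\left(\left(-4\right) 10 - 103\right) \frac{1}{-21 + D \left(1 + 2 D\right)}} = \frac{d}{\left(-40 - 103\right) \frac{1}{-21 + D \left(1 + 2 D\right)}} = \frac{d}{\left(-143\right) \frac{1}{-21 + D \left(1 + 2 D\right)}} = d \left(\frac{21}{143} - \frac{D \left(1 + 2 D\right)}{143}\right)$)
$\frac{1}{51251 + n{\left(225,53 - -60 \right)}} = \frac{1}{51251 + \frac{1}{143} \cdot 225 \left(21 - \left(53 - -60\right) - 2 \left(53 - -60\right)^{2}\right)} = \frac{1}{51251 + \frac{1}{143} \cdot 225 \left(21 - \left(53 + 60\right) - 2 \left(53 + 60\right)^{2}\right)} = \frac{1}{51251 + \frac{1}{143} \cdot 225 \left(21 - 113 - 2 \cdot 113^{2}\right)} = \frac{1}{51251 + \frac{1}{143} \cdot 225 \left(21 - 113 - 25538\right)} = \frac{1}{51251 + \frac{1}{143} \cdot 225 \left(-25630\right)} = \frac{1}{51251 - \frac{524250}{13}} = \frac{1}{\frac{142013}{13}} = \frac{13}{142013}$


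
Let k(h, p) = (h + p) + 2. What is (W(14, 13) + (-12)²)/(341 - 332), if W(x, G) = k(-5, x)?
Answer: 155/9 ≈ 17.222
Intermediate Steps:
k(h, p) = 2 + h + p
W(x, G) = -3 + x (W(x, G) = 2 - 5 + x = -3 + x)
(W(14, 13) + (-12)²)/(341 - 332) = ((-3 + 14) + (-12)²)/(341 - 332) = (11 + 144)/9 = 155*(⅑) = 155/9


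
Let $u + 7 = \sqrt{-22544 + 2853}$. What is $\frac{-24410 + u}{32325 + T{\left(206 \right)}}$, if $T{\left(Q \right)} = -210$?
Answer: $- \frac{8139}{10705} + \frac{i \sqrt{19691}}{32115} \approx -0.7603 + 0.0043694 i$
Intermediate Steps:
$u = -7 + i \sqrt{19691}$ ($u = -7 + \sqrt{-22544 + 2853} = -7 + \sqrt{-19691} = -7 + i \sqrt{19691} \approx -7.0 + 140.32 i$)
$\frac{-24410 + u}{32325 + T{\left(206 \right)}} = \frac{-24410 - \left(7 - i \sqrt{19691}\right)}{32325 - 210} = \frac{-24417 + i \sqrt{19691}}{32115} = \left(-24417 + i \sqrt{19691}\right) \frac{1}{32115} = - \frac{8139}{10705} + \frac{i \sqrt{19691}}{32115}$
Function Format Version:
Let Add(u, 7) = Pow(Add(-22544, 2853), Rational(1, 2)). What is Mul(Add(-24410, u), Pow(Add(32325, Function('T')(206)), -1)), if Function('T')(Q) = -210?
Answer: Add(Rational(-8139, 10705), Mul(Rational(1, 32115), I, Pow(19691, Rational(1, 2)))) ≈ Add(-0.76030, Mul(0.0043694, I))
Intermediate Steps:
u = Add(-7, Mul(I, Pow(19691, Rational(1, 2)))) (u = Add(-7, Pow(Add(-22544, 2853), Rational(1, 2))) = Add(-7, Pow(-19691, Rational(1, 2))) = Add(-7, Mul(I, Pow(19691, Rational(1, 2)))) ≈ Add(-7.0000, Mul(140.32, I)))
Mul(Add(-24410, u), Pow(Add(32325, Function('T')(206)), -1)) = Mul(Add(-24410, Add(-7, Mul(I, Pow(19691, Rational(1, 2))))), Pow(Add(32325, -210), -1)) = Mul(Add(-24417, Mul(I, Pow(19691, Rational(1, 2)))), Pow(32115, -1)) = Mul(Add(-24417, Mul(I, Pow(19691, Rational(1, 2)))), Rational(1, 32115)) = Add(Rational(-8139, 10705), Mul(Rational(1, 32115), I, Pow(19691, Rational(1, 2))))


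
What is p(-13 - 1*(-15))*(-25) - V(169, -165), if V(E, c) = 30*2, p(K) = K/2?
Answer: -85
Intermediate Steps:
p(K) = K/2 (p(K) = K*(1/2) = K/2)
V(E, c) = 60
p(-13 - 1*(-15))*(-25) - V(169, -165) = ((-13 - 1*(-15))/2)*(-25) - 1*60 = ((-13 + 15)/2)*(-25) - 60 = ((1/2)*2)*(-25) - 60 = 1*(-25) - 60 = -25 - 60 = -85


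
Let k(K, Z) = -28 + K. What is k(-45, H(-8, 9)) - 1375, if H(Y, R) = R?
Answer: -1448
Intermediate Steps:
k(-45, H(-8, 9)) - 1375 = (-28 - 45) - 1375 = -73 - 1375 = -1448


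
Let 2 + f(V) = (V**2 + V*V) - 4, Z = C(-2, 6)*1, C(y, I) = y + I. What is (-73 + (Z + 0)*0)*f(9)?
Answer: -11388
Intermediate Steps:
C(y, I) = I + y
Z = 4 (Z = (6 - 2)*1 = 4*1 = 4)
f(V) = -6 + 2*V**2 (f(V) = -2 + ((V**2 + V*V) - 4) = -2 + ((V**2 + V**2) - 4) = -2 + (2*V**2 - 4) = -2 + (-4 + 2*V**2) = -6 + 2*V**2)
(-73 + (Z + 0)*0)*f(9) = (-73 + (4 + 0)*0)*(-6 + 2*9**2) = (-73 + 4*0)*(-6 + 2*81) = (-73 + 0)*(-6 + 162) = -73*156 = -11388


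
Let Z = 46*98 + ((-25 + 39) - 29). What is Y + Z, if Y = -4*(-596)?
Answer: 6877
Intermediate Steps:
Y = 2384
Z = 4493 (Z = 4508 + (14 - 29) = 4508 - 15 = 4493)
Y + Z = 2384 + 4493 = 6877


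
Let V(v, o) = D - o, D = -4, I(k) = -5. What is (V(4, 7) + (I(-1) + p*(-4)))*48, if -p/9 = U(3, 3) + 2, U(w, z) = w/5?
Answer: 18624/5 ≈ 3724.8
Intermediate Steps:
U(w, z) = w/5 (U(w, z) = w*(⅕) = w/5)
V(v, o) = -4 - o
p = -117/5 (p = -9*((⅕)*3 + 2) = -9*(⅗ + 2) = -9*13/5 = -117/5 ≈ -23.400)
(V(4, 7) + (I(-1) + p*(-4)))*48 = ((-4 - 1*7) + (-5 - 117/5*(-4)))*48 = ((-4 - 7) + (-5 + 468/5))*48 = (-11 + 443/5)*48 = (388/5)*48 = 18624/5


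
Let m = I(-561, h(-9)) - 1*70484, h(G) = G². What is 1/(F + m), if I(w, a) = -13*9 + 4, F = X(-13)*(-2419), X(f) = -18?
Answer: -1/27055 ≈ -3.6962e-5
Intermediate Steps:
F = 43542 (F = -18*(-2419) = 43542)
I(w, a) = -113 (I(w, a) = -117 + 4 = -113)
m = -70597 (m = -113 - 1*70484 = -113 - 70484 = -70597)
1/(F + m) = 1/(43542 - 70597) = 1/(-27055) = -1/27055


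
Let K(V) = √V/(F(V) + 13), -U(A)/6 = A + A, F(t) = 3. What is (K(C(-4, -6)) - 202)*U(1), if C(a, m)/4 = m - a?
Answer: 2424 - 3*I*√2/2 ≈ 2424.0 - 2.1213*I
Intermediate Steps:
U(A) = -12*A (U(A) = -6*(A + A) = -12*A)
C(a, m) = -4*a + 4*m (C(a, m) = 4*(m - a) = -4*a + 4*m)
K(V) = √V/16 (K(V) = √V/(3 + 13) = √V/16)
(K(C(-4, -6)) - 202)*U(1) = (√(-4*(-4) + 4*(-6))/16 - 202)*(-12*1) = (√(16 - 24)/16 - 202)*(-12) = (√(-8)/16 - 202)*(-12) = ((2*I*√2)/16 - 202)*(-12) = (I*√2/8 - 202)*(-12) = (-202 + I*√2/8)*(-12) = 2424 - 3*I*√2/2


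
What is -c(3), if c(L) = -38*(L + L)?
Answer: 228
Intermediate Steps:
c(L) = -76*L
-c(3) = -(-76)*3 = -1*(-228) = 228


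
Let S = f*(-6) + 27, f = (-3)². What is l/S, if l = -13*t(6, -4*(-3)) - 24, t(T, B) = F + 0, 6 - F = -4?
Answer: 154/27 ≈ 5.7037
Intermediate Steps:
F = 10 (F = 6 - 1*(-4) = 6 + 4 = 10)
f = 9
t(T, B) = 10 (t(T, B) = 10 + 0 = 10)
S = -27 (S = 9*(-6) + 27 = -54 + 27 = -27)
l = -154 (l = -13*10 - 24 = -130 - 24 = -154)
l/S = -154/(-27) = -154*(-1/27) = 154/27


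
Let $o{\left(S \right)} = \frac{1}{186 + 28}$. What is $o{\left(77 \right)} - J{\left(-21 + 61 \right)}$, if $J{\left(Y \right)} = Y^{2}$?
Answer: $- \frac{342399}{214} \approx -1600.0$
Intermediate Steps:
$o{\left(S \right)} = \frac{1}{214}$
$o{\left(77 \right)} - J{\left(-21 + 61 \right)} = \frac{1}{214} - \left(-21 + 61\right)^{2} = \frac{1}{214} - 40^{2} = \frac{1}{214} - 1600 = - \frac{342399}{214}$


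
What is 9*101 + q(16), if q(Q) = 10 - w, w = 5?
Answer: 914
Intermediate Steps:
q(Q) = 5 (q(Q) = 10 - 1*5 = 10 - 5 = 5)
9*101 + q(16) = 9*101 + 5 = 909 + 5 = 914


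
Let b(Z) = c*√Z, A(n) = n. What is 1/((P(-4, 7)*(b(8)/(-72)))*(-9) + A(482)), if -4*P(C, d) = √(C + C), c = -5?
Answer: 7712/3717209 - 20*I/3717209 ≈ 0.0020747 - 5.3804e-6*I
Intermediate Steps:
b(Z) = -5*√Z
P(C, d) = -√2*√C/4 (P(C, d) = -√(C + C)/4 = -√2*√C/4)
1/((P(-4, 7)*(b(8)/(-72)))*(-9) + A(482)) = 1/(((-√2*√(-4)/4)*(-10*√2/(-72)))*(-9) + 482) = 1/(((-√2*2*I/4)*(-10*√2*(-1/72)))*(-9) + 482) = 1/(((-I*√2/2)*(-10*√2*(-1/72)))*(-9) + 482) = 1/(((-I*√2/2)*(5*√2/36))*(-9) + 482) = 1/(-5*I/36*(-9) + 482) = 1/(5*I/4 + 482) = 1/(482 + 5*I/4) = 16*(482 - 5*I/4)/3717209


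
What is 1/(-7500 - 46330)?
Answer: -1/53830 ≈ -1.8577e-5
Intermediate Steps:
1/(-7500 - 46330) = 1/(-53830) = -1/53830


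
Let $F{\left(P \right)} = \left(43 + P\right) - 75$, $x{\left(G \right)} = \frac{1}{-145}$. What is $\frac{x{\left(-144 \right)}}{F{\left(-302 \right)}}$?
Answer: $\frac{1}{48430} \approx 2.0648 \cdot 10^{-5}$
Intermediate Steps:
$x{\left(G \right)} = - \frac{1}{145}$
$F{\left(P \right)} = -32 + P$
$\frac{x{\left(-144 \right)}}{F{\left(-302 \right)}} = - \frac{1}{145 \left(-32 - 302\right)} = - \frac{1}{145 \left(-334\right)} = \left(- \frac{1}{145}\right) \left(- \frac{1}{334}\right) = \frac{1}{48430}$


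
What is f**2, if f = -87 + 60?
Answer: 729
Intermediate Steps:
f = -27
f**2 = (-27)**2 = 729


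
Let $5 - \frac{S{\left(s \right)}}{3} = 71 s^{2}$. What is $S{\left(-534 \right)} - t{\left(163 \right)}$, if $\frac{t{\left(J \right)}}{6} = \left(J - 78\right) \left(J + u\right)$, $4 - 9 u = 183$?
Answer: $- \frac{182433599}{3} \approx -6.0811 \cdot 10^{7}$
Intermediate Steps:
$u = - \frac{179}{9}$ ($u = \frac{4}{9} - \frac{61}{3} = - \frac{179}{9} \approx -19.889$)
$t{\left(J \right)} = 6 \left(-78 + J\right) \left(- \frac{179}{9} + J\right)$ ($t{\left(J \right)} = 6 \left(J - 78\right) \left(J - \frac{179}{9}\right) = 6 \left(-78 + J\right) \left(- \frac{179}{9} + J\right)$)
$S{\left(s \right)} = 15 - 213 s^{2}$ ($S{\left(s \right)} = 15 - 3 \cdot 71 s^{2} = 15 - 213 s^{2}$)
$S{\left(-534 \right)} - t{\left(163 \right)} = \left(15 - 213 \left(-534\right)^{2}\right) - \left(9308 + 6 \cdot 163^{2} - \frac{287206}{3}\right) = \left(15 - 60738228\right) - \left(9308 + 6 \cdot 26569 - \frac{287206}{3}\right) = \left(15 - 60738228\right) - \left(9308 + 159414 - \frac{287206}{3}\right) = -60738213 - \frac{218960}{3} = - \frac{182433599}{3}$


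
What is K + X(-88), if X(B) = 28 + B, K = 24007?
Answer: 23947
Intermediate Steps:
K + X(-88) = 24007 + (28 - 88) = 24007 - 60 = 23947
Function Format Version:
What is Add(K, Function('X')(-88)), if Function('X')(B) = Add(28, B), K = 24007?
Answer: 23947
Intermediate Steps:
Add(K, Function('X')(-88)) = Add(24007, Add(28, -88)) = Add(24007, -60) = 23947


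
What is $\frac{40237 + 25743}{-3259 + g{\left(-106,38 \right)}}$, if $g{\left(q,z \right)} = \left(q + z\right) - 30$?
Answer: $- \frac{65980}{3357} \approx -19.654$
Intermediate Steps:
$g{\left(q,z \right)} = -30 + q + z$
$\frac{40237 + 25743}{-3259 + g{\left(-106,38 \right)}} = \frac{40237 + 25743}{-3259 - 98} = \frac{65980}{-3259 - 98} = \frac{65980}{-3357} = 65980 \left(- \frac{1}{3357}\right) = - \frac{65980}{3357}$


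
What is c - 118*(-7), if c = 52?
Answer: 878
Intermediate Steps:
c - 118*(-7) = 52 - 118*(-7) = 52 + 826 = 878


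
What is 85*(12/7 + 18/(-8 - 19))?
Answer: 1870/21 ≈ 89.048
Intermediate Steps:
85*(12/7 + 18/(-8 - 19)) = 85*(12*(1/7) + 18/(-27)) = 85*(12/7 + 18*(-1/27)) = 85*(12/7 - 2/3) = 85*(22/21) = 1870/21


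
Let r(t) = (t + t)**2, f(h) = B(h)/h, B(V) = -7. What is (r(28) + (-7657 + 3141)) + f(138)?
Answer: -190447/138 ≈ -1380.1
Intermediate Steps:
f(h) = -7/h
r(t) = 4*t**2 (r(t) = (2*t)**2 = 4*t**2)
(r(28) + (-7657 + 3141)) + f(138) = (4*28**2 + (-7657 + 3141)) - 7/138 = (4*784 - 4516) - 7*1/138 = (3136 - 4516) - 7/138 = -1380 - 7/138 = -190447/138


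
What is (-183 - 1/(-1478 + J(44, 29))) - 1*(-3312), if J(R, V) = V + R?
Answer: 4396246/1405 ≈ 3129.0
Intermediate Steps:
J(R, V) = R + V
(-183 - 1/(-1478 + J(44, 29))) - 1*(-3312) = (-183 - 1/(-1478 + (44 + 29))) - 1*(-3312) = (-183 - 1/(-1478 + 73)) + 3312 = (-183 - 1/(-1405)) + 3312 = (-183 - 1*(-1/1405)) + 3312 = (-183 + 1/1405) + 3312 = -257114/1405 + 3312 = 4396246/1405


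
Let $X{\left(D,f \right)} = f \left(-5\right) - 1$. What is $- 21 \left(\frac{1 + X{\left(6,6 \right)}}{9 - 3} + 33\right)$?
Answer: $-588$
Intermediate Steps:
$X{\left(D,f \right)} = -1 - 5 f$ ($X{\left(D,f \right)} = - 5 f - 1 = -1 - 5 f$)
$- 21 \left(\frac{1 + X{\left(6,6 \right)}}{9 - 3} + 33\right) = - 21 \left(\frac{1 - 31}{9 - 3} + 33\right) = - 21 \left(\frac{1 - 31}{6} + 33\right) = - 21 \left(\left(1 - 31\right) \frac{1}{6} + 33\right) = - 21 \left(\left(-30\right) \frac{1}{6} + 33\right) = - 21 \left(-5 + 33\right) = \left(-21\right) 28 = -588$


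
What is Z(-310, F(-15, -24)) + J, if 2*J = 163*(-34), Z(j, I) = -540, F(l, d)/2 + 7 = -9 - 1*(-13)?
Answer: -3311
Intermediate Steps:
F(l, d) = -6 (F(l, d) = -14 + 2*(-9 - 1*(-13)) = -14 + 2*(-9 + 13) = -14 + 2*4 = -14 + 8 = -6)
J = -2771 (J = (163*(-34))/2 = (½)*(-5542) = -2771)
Z(-310, F(-15, -24)) + J = -540 - 2771 = -3311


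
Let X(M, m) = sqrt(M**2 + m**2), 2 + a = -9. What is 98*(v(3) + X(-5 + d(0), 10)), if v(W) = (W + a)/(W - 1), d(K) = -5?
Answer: -392 + 980*sqrt(2) ≈ 993.93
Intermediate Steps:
a = -11 (a = -2 - 9 = -11)
v(W) = (-11 + W)/(-1 + W) (v(W) = (W - 11)/(W - 1) = (-11 + W)/(-1 + W))
98*(v(3) + X(-5 + d(0), 10)) = 98*((-11 + 3)/(-1 + 3) + sqrt((-5 - 5)**2 + 10**2)) = 98*(-8/2 + sqrt((-10)**2 + 100)) = 98*((1/2)*(-8) + sqrt(100 + 100)) = 98*(-4 + sqrt(200)) = 98*(-4 + 10*sqrt(2)) = -392 + 980*sqrt(2)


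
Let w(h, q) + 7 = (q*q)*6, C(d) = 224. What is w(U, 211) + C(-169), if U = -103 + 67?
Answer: 267343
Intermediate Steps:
U = -36
w(h, q) = -7 + 6*q**2 (w(h, q) = -7 + (q*q)*6 = -7 + q**2*6 = -7 + 6*q**2)
w(U, 211) + C(-169) = (-7 + 6*211**2) + 224 = (-7 + 6*44521) + 224 = (-7 + 267126) + 224 = 267119 + 224 = 267343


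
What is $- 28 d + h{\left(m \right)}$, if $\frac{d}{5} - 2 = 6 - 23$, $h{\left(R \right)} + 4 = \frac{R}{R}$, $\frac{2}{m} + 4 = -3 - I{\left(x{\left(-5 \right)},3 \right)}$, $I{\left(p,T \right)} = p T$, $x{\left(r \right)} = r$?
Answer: $2097$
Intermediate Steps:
$I{\left(p,T \right)} = T p$
$m = \frac{1}{4}$ ($m = \frac{2}{-4 - \left(3 + 3 \left(-5\right)\right)} = \frac{2}{-4 - -12} = \frac{2}{-4 + \left(-3 + 15\right)} = \frac{2}{-4 + 12} = \frac{2}{8} = 2 \cdot \frac{1}{8} = \frac{1}{4} \approx 0.25$)
$h{\left(R \right)} = -3$ ($h{\left(R \right)} = -4 + \frac{R}{R} = -4 + 1 = -3$)
$d = -75$ ($d = 10 + 5 \left(6 - 23\right) = 10 + 5 \left(-17\right) = 10 - 85 = -75$)
$- 28 d + h{\left(m \right)} = \left(-28\right) \left(-75\right) - 3 = 2100 - 3 = 2097$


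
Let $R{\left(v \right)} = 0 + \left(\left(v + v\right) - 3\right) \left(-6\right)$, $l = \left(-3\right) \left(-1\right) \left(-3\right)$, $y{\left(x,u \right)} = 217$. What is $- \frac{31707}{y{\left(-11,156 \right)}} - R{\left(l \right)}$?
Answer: $- \frac{59049}{217} \approx -272.12$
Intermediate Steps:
$l = -9$ ($l = 3 \left(-3\right) = -9$)
$R{\left(v \right)} = 18 - 12 v$ ($R{\left(v \right)} = 0 + \left(2 v - 3\right) \left(-6\right) = 0 + \left(-3 + 2 v\right) \left(-6\right) = 0 - \left(-18 + 12 v\right) = 18 - 12 v$)
$- \frac{31707}{y{\left(-11,156 \right)}} - R{\left(l \right)} = - \frac{31707}{217} - \left(18 - -108\right) = \left(-31707\right) \frac{1}{217} - \left(18 + 108\right) = - \frac{31707}{217} - 126 = - \frac{59049}{217}$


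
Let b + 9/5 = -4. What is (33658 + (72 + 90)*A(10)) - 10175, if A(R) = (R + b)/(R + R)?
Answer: 1175851/50 ≈ 23517.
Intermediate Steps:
b = -29/5 (b = -9/5 - 4 = -29/5 ≈ -5.8000)
A(R) = (-29/5 + R)/(2*R) (A(R) = (R - 29/5)/(R + R) = (-29/5 + R)/((2*R)) = (-29/5 + R)*(1/(2*R)) = (-29/5 + R)/(2*R))
(33658 + (72 + 90)*A(10)) - 10175 = (33658 + (72 + 90)*((⅒)*(-29 + 5*10)/10)) - 10175 = (33658 + 162*((⅒)*(⅒)*(-29 + 50))) - 10175 = (33658 + 162*((⅒)*(⅒)*21)) - 10175 = (33658 + 162*(21/100)) - 10175 = (33658 + 1701/50) - 10175 = 1684601/50 - 10175 = 1175851/50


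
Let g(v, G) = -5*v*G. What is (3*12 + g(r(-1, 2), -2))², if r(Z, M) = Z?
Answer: 676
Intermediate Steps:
g(v, G) = -5*G*v
(3*12 + g(r(-1, 2), -2))² = (3*12 - 5*(-2)*(-1))² = (36 - 10)² = 26² = 676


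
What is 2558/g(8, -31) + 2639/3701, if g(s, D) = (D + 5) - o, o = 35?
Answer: -9306179/225761 ≈ -41.221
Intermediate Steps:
g(s, D) = -30 + D (g(s, D) = (D + 5) - 1*35 = (5 + D) - 35 = -30 + D)
2558/g(8, -31) + 2639/3701 = 2558/(-30 - 31) + 2639/3701 = 2558/(-61) + 2639*(1/3701) = 2558*(-1/61) + 2639/3701 = -2558/61 + 2639/3701 = -9306179/225761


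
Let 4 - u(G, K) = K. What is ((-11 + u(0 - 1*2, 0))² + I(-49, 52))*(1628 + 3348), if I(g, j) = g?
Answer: 0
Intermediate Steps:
u(G, K) = 4 - K
((-11 + u(0 - 1*2, 0))² + I(-49, 52))*(1628 + 3348) = ((-11 + (4 - 1*0))² - 49)*(1628 + 3348) = ((-11 + (4 + 0))² - 49)*4976 = ((-11 + 4)² - 49)*4976 = ((-7)² - 49)*4976 = (49 - 49)*4976 = 0*4976 = 0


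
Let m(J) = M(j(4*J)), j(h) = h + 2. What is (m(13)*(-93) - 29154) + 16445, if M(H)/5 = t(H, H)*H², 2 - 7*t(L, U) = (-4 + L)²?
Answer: 3387049157/7 ≈ 4.8386e+8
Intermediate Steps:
t(L, U) = 2/7 - (-4 + L)²/7
j(h) = 2 + h
M(H) = 5*H²*(2/7 - (-4 + H)²/7) (M(H) = 5*((2/7 - (-4 + H)²/7)*H²) = 5*(H²*(2/7 - (-4 + H)²/7)) = 5*H²*(2/7 - (-4 + H)²/7))
m(J) = 5*(2 + 4*J)²*(2 - (-2 + 4*J)²)/7 (m(J) = 5*(2 + 4*J)²*(2 - (-4 + (2 + 4*J))²)/7 = 5*(2 + 4*J)²*(2 - (-2 + 4*J)²)/7)
(m(13)*(-93) - 29154) + 16445 = ((-40/7 - 1280/7*13⁴ + (160/7)*13 + (800/7)*13²)*(-93) - 29154) + 16445 = ((-40/7 - 1280/7*28561 + 2080/7 + (800/7)*169)*(-93) - 29154) + 16445 = ((-40/7 - 36558080/7 + 2080/7 + 135200/7)*(-93) - 29154) + 16445 = (-36420840/7*(-93) - 29154) + 16445 = (3387138120/7 - 29154) + 16445 = 3386934042/7 + 16445 = 3387049157/7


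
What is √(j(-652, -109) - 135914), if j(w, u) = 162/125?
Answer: 4*I*√5309090/25 ≈ 368.66*I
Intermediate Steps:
j(w, u) = 162/125 (j(w, u) = 162*(1/125) = 162/125)
√(j(-652, -109) - 135914) = √(162/125 - 135914) = √(-16989088/125) = 4*I*√5309090/25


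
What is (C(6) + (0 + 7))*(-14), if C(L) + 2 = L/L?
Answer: -84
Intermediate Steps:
C(L) = -1 (C(L) = -2 + L/L = -2 + 1 = -1)
(C(6) + (0 + 7))*(-14) = (-1 + (0 + 7))*(-14) = (-1 + 7)*(-14) = 6*(-14) = -84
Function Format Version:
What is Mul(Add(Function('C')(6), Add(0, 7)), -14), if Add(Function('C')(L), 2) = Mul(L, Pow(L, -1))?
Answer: -84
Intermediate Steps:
Function('C')(L) = -1 (Function('C')(L) = Add(-2, Mul(L, Pow(L, -1))) = Add(-2, 1) = -1)
Mul(Add(Function('C')(6), Add(0, 7)), -14) = Mul(Add(-1, Add(0, 7)), -14) = Mul(Add(-1, 7), -14) = Mul(6, -14) = -84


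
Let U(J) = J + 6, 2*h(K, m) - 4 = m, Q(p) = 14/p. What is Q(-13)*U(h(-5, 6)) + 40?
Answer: 366/13 ≈ 28.154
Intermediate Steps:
h(K, m) = 2 + m/2
U(J) = 6 + J
Q(-13)*U(h(-5, 6)) + 40 = (14/(-13))*(6 + (2 + (½)*6)) + 40 = (14*(-1/13))*(6 + (2 + 3)) + 40 = -14*(6 + 5)/13 + 40 = -14/13*11 + 40 = -154/13 + 40 = 366/13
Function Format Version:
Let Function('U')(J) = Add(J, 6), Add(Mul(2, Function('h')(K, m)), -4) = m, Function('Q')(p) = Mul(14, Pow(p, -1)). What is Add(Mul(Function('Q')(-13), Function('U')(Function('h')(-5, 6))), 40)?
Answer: Rational(366, 13) ≈ 28.154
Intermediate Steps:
Function('h')(K, m) = Add(2, Mul(Rational(1, 2), m))
Function('U')(J) = Add(6, J)
Add(Mul(Function('Q')(-13), Function('U')(Function('h')(-5, 6))), 40) = Add(Mul(Mul(14, Pow(-13, -1)), Add(6, Add(2, Mul(Rational(1, 2), 6)))), 40) = Add(Mul(Mul(14, Rational(-1, 13)), Add(6, Add(2, 3))), 40) = Add(Mul(Rational(-14, 13), Add(6, 5)), 40) = Add(Mul(Rational(-14, 13), 11), 40) = Add(Rational(-154, 13), 40) = Rational(366, 13)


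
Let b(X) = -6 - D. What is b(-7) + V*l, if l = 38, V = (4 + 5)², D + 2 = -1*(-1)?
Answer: 3073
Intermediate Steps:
D = -1 (D = -2 - 1*(-1) = -2 + 1 = -1)
b(X) = -5 (b(X) = -6 - 1*(-1) = -6 + 1 = -5)
V = 81 (V = 9² = 81)
b(-7) + V*l = -5 + 81*38 = -5 + 3078 = 3073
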